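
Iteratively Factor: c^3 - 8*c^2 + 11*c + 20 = (c - 4)*(c^2 - 4*c - 5) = (c - 5)*(c - 4)*(c + 1)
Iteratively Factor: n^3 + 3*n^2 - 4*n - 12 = (n + 3)*(n^2 - 4) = (n + 2)*(n + 3)*(n - 2)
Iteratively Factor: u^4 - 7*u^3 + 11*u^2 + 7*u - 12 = (u + 1)*(u^3 - 8*u^2 + 19*u - 12) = (u - 1)*(u + 1)*(u^2 - 7*u + 12) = (u - 3)*(u - 1)*(u + 1)*(u - 4)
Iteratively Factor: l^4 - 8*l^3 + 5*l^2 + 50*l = (l - 5)*(l^3 - 3*l^2 - 10*l) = (l - 5)^2*(l^2 + 2*l) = l*(l - 5)^2*(l + 2)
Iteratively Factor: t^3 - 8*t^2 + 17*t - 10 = (t - 1)*(t^2 - 7*t + 10) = (t - 5)*(t - 1)*(t - 2)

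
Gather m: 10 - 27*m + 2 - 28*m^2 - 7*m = -28*m^2 - 34*m + 12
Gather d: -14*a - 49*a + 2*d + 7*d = -63*a + 9*d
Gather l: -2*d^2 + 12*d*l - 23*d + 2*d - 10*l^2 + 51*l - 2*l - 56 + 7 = -2*d^2 - 21*d - 10*l^2 + l*(12*d + 49) - 49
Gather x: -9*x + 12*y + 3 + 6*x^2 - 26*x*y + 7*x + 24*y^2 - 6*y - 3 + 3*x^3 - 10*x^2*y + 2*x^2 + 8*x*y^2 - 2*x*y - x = 3*x^3 + x^2*(8 - 10*y) + x*(8*y^2 - 28*y - 3) + 24*y^2 + 6*y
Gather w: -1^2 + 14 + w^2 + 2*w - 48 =w^2 + 2*w - 35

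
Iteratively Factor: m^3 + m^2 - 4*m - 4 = (m + 1)*(m^2 - 4) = (m + 1)*(m + 2)*(m - 2)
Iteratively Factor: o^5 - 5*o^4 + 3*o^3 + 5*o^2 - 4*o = (o - 4)*(o^4 - o^3 - o^2 + o) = (o - 4)*(o + 1)*(o^3 - 2*o^2 + o) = o*(o - 4)*(o + 1)*(o^2 - 2*o + 1) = o*(o - 4)*(o - 1)*(o + 1)*(o - 1)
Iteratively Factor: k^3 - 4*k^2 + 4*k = (k - 2)*(k^2 - 2*k) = (k - 2)^2*(k)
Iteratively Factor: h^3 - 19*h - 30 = (h + 2)*(h^2 - 2*h - 15) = (h - 5)*(h + 2)*(h + 3)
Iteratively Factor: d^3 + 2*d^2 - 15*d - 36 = (d + 3)*(d^2 - d - 12) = (d - 4)*(d + 3)*(d + 3)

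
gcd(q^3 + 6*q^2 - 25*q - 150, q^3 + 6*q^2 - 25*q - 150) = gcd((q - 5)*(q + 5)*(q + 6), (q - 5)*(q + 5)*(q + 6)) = q^3 + 6*q^2 - 25*q - 150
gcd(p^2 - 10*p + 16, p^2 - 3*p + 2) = p - 2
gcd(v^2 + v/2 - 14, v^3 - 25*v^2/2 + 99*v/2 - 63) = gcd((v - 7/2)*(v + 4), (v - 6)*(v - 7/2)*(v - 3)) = v - 7/2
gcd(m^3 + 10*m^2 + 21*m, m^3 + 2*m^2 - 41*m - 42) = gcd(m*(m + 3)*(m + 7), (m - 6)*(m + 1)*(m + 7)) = m + 7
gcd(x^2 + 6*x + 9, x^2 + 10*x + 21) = x + 3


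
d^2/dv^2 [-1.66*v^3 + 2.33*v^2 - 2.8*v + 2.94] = 4.66 - 9.96*v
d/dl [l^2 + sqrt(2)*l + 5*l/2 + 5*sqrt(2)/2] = 2*l + sqrt(2) + 5/2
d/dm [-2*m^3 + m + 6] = 1 - 6*m^2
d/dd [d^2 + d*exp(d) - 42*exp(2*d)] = d*exp(d) + 2*d - 84*exp(2*d) + exp(d)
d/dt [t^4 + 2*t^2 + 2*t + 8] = 4*t^3 + 4*t + 2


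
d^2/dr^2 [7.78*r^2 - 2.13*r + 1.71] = 15.5600000000000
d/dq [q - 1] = 1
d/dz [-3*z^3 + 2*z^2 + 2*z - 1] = -9*z^2 + 4*z + 2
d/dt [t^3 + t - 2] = 3*t^2 + 1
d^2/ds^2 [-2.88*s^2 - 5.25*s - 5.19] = -5.76000000000000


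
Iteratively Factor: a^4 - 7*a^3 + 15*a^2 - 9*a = (a)*(a^3 - 7*a^2 + 15*a - 9) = a*(a - 3)*(a^2 - 4*a + 3) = a*(a - 3)*(a - 1)*(a - 3)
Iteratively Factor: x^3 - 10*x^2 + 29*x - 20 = (x - 1)*(x^2 - 9*x + 20) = (x - 4)*(x - 1)*(x - 5)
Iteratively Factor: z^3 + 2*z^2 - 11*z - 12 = (z + 1)*(z^2 + z - 12) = (z - 3)*(z + 1)*(z + 4)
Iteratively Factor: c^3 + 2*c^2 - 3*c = (c)*(c^2 + 2*c - 3) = c*(c + 3)*(c - 1)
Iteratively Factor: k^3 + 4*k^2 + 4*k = (k)*(k^2 + 4*k + 4) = k*(k + 2)*(k + 2)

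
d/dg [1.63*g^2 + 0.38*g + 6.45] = 3.26*g + 0.38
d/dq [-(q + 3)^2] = -2*q - 6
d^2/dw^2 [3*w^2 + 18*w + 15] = 6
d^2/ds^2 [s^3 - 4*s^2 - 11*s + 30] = 6*s - 8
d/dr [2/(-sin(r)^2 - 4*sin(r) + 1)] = 4*(sin(r) + 2)*cos(r)/(4*sin(r) - cos(r)^2)^2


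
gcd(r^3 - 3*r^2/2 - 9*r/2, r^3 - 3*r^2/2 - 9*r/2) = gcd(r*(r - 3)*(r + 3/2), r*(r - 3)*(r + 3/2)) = r^3 - 3*r^2/2 - 9*r/2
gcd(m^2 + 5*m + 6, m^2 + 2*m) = m + 2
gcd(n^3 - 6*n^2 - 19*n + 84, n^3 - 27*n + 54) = n - 3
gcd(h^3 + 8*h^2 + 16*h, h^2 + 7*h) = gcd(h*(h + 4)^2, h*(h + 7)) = h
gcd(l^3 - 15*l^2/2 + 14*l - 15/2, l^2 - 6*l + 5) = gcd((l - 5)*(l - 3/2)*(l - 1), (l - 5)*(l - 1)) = l^2 - 6*l + 5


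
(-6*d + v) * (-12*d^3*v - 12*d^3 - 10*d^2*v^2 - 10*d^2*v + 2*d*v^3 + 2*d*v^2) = 72*d^4*v + 72*d^4 + 48*d^3*v^2 + 48*d^3*v - 22*d^2*v^3 - 22*d^2*v^2 + 2*d*v^4 + 2*d*v^3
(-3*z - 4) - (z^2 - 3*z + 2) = -z^2 - 6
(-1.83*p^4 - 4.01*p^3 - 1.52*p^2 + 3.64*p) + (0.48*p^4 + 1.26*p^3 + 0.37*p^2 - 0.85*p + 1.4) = -1.35*p^4 - 2.75*p^3 - 1.15*p^2 + 2.79*p + 1.4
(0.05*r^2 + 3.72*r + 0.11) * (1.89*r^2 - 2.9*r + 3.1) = 0.0945*r^4 + 6.8858*r^3 - 10.4251*r^2 + 11.213*r + 0.341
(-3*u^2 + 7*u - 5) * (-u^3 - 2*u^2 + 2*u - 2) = 3*u^5 - u^4 - 15*u^3 + 30*u^2 - 24*u + 10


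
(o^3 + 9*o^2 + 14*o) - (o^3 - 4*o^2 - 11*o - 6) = 13*o^2 + 25*o + 6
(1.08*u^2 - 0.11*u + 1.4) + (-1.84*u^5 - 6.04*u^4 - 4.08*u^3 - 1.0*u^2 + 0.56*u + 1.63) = -1.84*u^5 - 6.04*u^4 - 4.08*u^3 + 0.0800000000000001*u^2 + 0.45*u + 3.03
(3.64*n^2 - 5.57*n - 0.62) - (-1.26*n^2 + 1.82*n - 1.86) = 4.9*n^2 - 7.39*n + 1.24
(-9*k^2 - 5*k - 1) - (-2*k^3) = 2*k^3 - 9*k^2 - 5*k - 1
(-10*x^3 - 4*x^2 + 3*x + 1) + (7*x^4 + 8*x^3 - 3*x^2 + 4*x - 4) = 7*x^4 - 2*x^3 - 7*x^2 + 7*x - 3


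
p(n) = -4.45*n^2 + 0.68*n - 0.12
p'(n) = 0.68 - 8.9*n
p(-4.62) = -98.24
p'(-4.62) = 41.80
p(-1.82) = -16.10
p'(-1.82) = 16.88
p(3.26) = -45.20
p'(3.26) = -28.33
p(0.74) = -2.05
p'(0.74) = -5.91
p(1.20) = -5.71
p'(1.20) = -10.00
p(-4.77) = -104.61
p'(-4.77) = 43.13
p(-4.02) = -74.77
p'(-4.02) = 36.46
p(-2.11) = -21.37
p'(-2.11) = 19.46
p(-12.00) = -649.08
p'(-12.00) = 107.48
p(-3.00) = -42.21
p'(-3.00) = 27.38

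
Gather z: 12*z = 12*z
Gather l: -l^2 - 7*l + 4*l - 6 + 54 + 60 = -l^2 - 3*l + 108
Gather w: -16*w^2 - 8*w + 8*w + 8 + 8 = 16 - 16*w^2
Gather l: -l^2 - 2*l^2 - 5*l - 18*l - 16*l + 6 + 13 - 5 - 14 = -3*l^2 - 39*l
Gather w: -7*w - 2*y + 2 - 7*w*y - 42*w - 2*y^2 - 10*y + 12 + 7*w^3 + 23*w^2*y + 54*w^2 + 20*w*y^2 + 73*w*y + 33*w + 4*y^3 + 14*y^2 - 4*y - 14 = 7*w^3 + w^2*(23*y + 54) + w*(20*y^2 + 66*y - 16) + 4*y^3 + 12*y^2 - 16*y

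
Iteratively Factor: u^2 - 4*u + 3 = (u - 1)*(u - 3)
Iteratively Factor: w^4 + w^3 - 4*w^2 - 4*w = (w - 2)*(w^3 + 3*w^2 + 2*w) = (w - 2)*(w + 2)*(w^2 + w) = w*(w - 2)*(w + 2)*(w + 1)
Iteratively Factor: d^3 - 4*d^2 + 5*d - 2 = (d - 2)*(d^2 - 2*d + 1) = (d - 2)*(d - 1)*(d - 1)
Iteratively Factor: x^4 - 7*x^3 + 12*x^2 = (x)*(x^3 - 7*x^2 + 12*x) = x*(x - 3)*(x^2 - 4*x) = x^2*(x - 3)*(x - 4)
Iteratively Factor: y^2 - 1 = (y + 1)*(y - 1)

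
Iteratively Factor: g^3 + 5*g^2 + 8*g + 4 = (g + 2)*(g^2 + 3*g + 2) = (g + 1)*(g + 2)*(g + 2)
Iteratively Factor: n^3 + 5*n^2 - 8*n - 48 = (n + 4)*(n^2 + n - 12) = (n + 4)^2*(n - 3)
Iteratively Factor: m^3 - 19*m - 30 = (m - 5)*(m^2 + 5*m + 6) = (m - 5)*(m + 3)*(m + 2)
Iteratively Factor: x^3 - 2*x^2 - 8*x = (x + 2)*(x^2 - 4*x) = x*(x + 2)*(x - 4)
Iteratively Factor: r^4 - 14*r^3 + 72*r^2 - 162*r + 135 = (r - 3)*(r^3 - 11*r^2 + 39*r - 45) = (r - 5)*(r - 3)*(r^2 - 6*r + 9) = (r - 5)*(r - 3)^2*(r - 3)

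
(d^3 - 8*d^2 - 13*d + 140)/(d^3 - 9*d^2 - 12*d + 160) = (d - 7)/(d - 8)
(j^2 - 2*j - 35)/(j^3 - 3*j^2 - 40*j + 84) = (j + 5)/(j^2 + 4*j - 12)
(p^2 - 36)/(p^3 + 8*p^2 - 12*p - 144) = (p - 6)/(p^2 + 2*p - 24)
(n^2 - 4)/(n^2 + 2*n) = (n - 2)/n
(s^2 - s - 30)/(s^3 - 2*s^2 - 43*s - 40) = (s - 6)/(s^2 - 7*s - 8)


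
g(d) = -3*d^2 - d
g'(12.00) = -73.00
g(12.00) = -444.00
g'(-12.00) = 71.00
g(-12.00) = -420.00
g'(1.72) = -11.32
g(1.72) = -10.60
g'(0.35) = -3.10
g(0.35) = -0.72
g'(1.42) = -9.52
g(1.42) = -7.47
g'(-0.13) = -0.22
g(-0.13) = 0.08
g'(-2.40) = 13.40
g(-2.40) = -14.88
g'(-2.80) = 15.80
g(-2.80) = -20.72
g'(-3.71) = 21.26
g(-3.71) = -37.58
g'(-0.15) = -0.10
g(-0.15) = 0.08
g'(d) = -6*d - 1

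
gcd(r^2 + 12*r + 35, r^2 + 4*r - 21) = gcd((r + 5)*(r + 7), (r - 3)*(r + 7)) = r + 7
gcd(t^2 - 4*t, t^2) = t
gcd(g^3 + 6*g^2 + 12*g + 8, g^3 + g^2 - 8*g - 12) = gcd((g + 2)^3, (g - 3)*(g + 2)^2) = g^2 + 4*g + 4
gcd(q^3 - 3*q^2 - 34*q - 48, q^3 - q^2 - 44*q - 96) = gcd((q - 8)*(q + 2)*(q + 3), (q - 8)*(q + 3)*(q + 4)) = q^2 - 5*q - 24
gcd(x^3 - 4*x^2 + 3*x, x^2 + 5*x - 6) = x - 1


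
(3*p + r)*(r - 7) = 3*p*r - 21*p + r^2 - 7*r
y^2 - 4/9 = (y - 2/3)*(y + 2/3)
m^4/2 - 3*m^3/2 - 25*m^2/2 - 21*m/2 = m*(m/2 + 1/2)*(m - 7)*(m + 3)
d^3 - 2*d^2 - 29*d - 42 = (d - 7)*(d + 2)*(d + 3)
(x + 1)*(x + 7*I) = x^2 + x + 7*I*x + 7*I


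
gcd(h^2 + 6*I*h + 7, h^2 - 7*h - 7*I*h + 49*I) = 1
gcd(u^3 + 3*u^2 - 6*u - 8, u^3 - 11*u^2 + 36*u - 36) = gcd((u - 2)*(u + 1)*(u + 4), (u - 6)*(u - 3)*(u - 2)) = u - 2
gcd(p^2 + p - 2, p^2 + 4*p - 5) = p - 1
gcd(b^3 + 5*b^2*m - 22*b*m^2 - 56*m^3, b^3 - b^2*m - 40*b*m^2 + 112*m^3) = b^2 + 3*b*m - 28*m^2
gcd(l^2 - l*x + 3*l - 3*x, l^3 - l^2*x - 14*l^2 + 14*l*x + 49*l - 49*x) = -l + x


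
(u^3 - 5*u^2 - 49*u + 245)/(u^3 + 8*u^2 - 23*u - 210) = (u - 7)/(u + 6)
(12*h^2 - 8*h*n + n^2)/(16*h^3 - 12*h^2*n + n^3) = (6*h - n)/(8*h^2 - 2*h*n - n^2)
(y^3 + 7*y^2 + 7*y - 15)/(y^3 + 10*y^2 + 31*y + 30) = (y - 1)/(y + 2)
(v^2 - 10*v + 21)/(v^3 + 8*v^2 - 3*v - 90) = (v - 7)/(v^2 + 11*v + 30)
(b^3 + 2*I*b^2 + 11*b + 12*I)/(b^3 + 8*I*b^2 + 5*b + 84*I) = (b + I)/(b + 7*I)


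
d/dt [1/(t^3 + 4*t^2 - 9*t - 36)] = (-3*t^2 - 8*t + 9)/(t^3 + 4*t^2 - 9*t - 36)^2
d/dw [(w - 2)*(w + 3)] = 2*w + 1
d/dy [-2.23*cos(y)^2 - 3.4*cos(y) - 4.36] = (4.46*cos(y) + 3.4)*sin(y)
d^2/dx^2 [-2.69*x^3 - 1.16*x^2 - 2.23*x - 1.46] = -16.14*x - 2.32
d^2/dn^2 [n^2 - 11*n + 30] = 2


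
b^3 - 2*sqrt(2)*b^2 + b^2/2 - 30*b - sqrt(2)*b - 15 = (b + 1/2)*(b - 5*sqrt(2))*(b + 3*sqrt(2))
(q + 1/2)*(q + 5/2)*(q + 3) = q^3 + 6*q^2 + 41*q/4 + 15/4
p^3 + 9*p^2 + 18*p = p*(p + 3)*(p + 6)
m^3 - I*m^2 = m^2*(m - I)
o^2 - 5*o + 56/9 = (o - 8/3)*(o - 7/3)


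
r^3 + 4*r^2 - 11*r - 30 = (r - 3)*(r + 2)*(r + 5)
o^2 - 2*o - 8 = (o - 4)*(o + 2)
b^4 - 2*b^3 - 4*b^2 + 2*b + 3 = (b - 3)*(b - 1)*(b + 1)^2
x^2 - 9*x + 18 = (x - 6)*(x - 3)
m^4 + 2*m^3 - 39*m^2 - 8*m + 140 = (m - 5)*(m - 2)*(m + 2)*(m + 7)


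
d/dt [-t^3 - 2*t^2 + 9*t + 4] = -3*t^2 - 4*t + 9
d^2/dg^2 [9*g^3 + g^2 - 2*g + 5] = 54*g + 2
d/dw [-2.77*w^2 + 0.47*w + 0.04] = 0.47 - 5.54*w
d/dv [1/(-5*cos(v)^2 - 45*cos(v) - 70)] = -(2*cos(v) + 9)*sin(v)/(5*(cos(v)^2 + 9*cos(v) + 14)^2)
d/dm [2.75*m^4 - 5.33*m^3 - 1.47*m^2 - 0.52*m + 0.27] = 11.0*m^3 - 15.99*m^2 - 2.94*m - 0.52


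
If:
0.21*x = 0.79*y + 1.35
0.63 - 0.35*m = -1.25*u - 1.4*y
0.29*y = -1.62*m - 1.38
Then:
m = -0.179012345679012*y - 0.851851851851852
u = -1.17012345679012*y - 0.742518518518518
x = 3.76190476190476*y + 6.42857142857143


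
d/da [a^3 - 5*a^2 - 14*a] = 3*a^2 - 10*a - 14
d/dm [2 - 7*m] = -7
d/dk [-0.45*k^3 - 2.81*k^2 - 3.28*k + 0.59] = -1.35*k^2 - 5.62*k - 3.28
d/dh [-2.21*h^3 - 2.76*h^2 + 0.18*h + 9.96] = -6.63*h^2 - 5.52*h + 0.18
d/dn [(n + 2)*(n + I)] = 2*n + 2 + I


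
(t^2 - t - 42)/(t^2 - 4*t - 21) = (t + 6)/(t + 3)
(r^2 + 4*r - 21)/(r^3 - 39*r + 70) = (r - 3)/(r^2 - 7*r + 10)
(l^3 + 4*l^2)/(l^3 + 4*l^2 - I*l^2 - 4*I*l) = l/(l - I)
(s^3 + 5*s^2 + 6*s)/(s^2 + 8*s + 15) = s*(s + 2)/(s + 5)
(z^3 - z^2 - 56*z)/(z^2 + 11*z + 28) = z*(z - 8)/(z + 4)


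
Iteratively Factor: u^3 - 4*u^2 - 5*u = (u)*(u^2 - 4*u - 5) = u*(u - 5)*(u + 1)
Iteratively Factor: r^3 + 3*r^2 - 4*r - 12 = (r + 2)*(r^2 + r - 6) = (r + 2)*(r + 3)*(r - 2)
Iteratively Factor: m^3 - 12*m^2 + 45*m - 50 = (m - 5)*(m^2 - 7*m + 10) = (m - 5)^2*(m - 2)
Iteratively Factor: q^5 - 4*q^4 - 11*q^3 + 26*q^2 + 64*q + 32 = (q - 4)*(q^4 - 11*q^2 - 18*q - 8) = (q - 4)*(q + 1)*(q^3 - q^2 - 10*q - 8) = (q - 4)*(q + 1)*(q + 2)*(q^2 - 3*q - 4) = (q - 4)^2*(q + 1)*(q + 2)*(q + 1)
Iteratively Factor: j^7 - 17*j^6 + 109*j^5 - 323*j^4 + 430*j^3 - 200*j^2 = (j)*(j^6 - 17*j^5 + 109*j^4 - 323*j^3 + 430*j^2 - 200*j) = j*(j - 1)*(j^5 - 16*j^4 + 93*j^3 - 230*j^2 + 200*j) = j*(j - 5)*(j - 1)*(j^4 - 11*j^3 + 38*j^2 - 40*j) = j*(j - 5)^2*(j - 1)*(j^3 - 6*j^2 + 8*j) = j*(j - 5)^2*(j - 4)*(j - 1)*(j^2 - 2*j) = j*(j - 5)^2*(j - 4)*(j - 2)*(j - 1)*(j)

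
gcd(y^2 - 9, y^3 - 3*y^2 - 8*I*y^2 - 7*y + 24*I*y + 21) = y - 3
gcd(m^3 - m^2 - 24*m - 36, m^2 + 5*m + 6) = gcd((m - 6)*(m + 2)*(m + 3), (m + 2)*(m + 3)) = m^2 + 5*m + 6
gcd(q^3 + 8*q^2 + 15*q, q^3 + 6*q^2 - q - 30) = q^2 + 8*q + 15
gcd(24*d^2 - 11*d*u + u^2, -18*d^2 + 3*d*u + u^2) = -3*d + u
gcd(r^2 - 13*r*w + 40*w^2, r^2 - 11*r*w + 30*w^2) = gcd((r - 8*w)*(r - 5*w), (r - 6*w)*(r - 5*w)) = r - 5*w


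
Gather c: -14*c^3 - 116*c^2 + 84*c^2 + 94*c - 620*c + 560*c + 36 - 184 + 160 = -14*c^3 - 32*c^2 + 34*c + 12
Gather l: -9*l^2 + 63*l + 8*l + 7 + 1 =-9*l^2 + 71*l + 8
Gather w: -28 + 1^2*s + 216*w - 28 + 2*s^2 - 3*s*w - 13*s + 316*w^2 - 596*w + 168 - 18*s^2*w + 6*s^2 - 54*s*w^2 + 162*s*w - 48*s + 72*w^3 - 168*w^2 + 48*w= 8*s^2 - 60*s + 72*w^3 + w^2*(148 - 54*s) + w*(-18*s^2 + 159*s - 332) + 112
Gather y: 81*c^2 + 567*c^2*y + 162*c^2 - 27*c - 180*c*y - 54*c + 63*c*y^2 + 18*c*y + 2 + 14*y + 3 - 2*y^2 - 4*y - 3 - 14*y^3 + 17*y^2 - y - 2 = 243*c^2 - 81*c - 14*y^3 + y^2*(63*c + 15) + y*(567*c^2 - 162*c + 9)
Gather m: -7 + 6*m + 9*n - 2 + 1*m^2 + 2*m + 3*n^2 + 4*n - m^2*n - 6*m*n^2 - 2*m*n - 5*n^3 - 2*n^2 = m^2*(1 - n) + m*(-6*n^2 - 2*n + 8) - 5*n^3 + n^2 + 13*n - 9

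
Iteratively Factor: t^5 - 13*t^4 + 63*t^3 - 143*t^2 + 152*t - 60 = (t - 3)*(t^4 - 10*t^3 + 33*t^2 - 44*t + 20) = (t - 3)*(t - 1)*(t^3 - 9*t^2 + 24*t - 20) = (t - 5)*(t - 3)*(t - 1)*(t^2 - 4*t + 4) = (t - 5)*(t - 3)*(t - 2)*(t - 1)*(t - 2)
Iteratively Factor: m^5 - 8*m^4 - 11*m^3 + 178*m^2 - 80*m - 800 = (m - 4)*(m^4 - 4*m^3 - 27*m^2 + 70*m + 200) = (m - 5)*(m - 4)*(m^3 + m^2 - 22*m - 40) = (m - 5)*(m - 4)*(m + 4)*(m^2 - 3*m - 10) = (m - 5)*(m - 4)*(m + 2)*(m + 4)*(m - 5)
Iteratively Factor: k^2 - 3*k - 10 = (k + 2)*(k - 5)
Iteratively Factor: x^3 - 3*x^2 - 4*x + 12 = (x + 2)*(x^2 - 5*x + 6) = (x - 3)*(x + 2)*(x - 2)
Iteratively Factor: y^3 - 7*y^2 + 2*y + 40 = (y + 2)*(y^2 - 9*y + 20) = (y - 4)*(y + 2)*(y - 5)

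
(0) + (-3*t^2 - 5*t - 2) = -3*t^2 - 5*t - 2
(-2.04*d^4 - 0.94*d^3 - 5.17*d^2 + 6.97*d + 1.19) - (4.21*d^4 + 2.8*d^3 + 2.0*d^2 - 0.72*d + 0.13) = -6.25*d^4 - 3.74*d^3 - 7.17*d^2 + 7.69*d + 1.06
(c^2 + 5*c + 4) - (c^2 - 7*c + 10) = 12*c - 6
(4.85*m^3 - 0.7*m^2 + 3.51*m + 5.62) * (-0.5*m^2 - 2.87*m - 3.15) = -2.425*m^5 - 13.5695*m^4 - 15.0235*m^3 - 10.6787*m^2 - 27.1859*m - 17.703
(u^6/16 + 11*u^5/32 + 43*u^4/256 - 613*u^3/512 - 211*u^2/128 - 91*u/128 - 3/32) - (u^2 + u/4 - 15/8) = u^6/16 + 11*u^5/32 + 43*u^4/256 - 613*u^3/512 - 339*u^2/128 - 123*u/128 + 57/32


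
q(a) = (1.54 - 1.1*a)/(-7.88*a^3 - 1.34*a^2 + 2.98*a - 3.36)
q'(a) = (1.54 - 1.1*a)*(23.64*a^2 + 2.68*a - 2.98)/(-7.88*a^3 - 1.34*a^2 + 2.98*a - 3.36)^2 - 1.1/(-7.88*a^3 - 1.34*a^2 + 2.98*a - 3.36) = (-17.336*a^3 + 34.9316*a^2 + 4.1272*a - 0.8932)/(62.0944*a^6 + 21.1184*a^5 - 45.1692*a^4 + 44.9672*a^3 + 17.8852*a^2 - 20.0256*a + 11.2896)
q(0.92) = -0.07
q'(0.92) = 0.30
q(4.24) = 0.01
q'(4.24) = -0.00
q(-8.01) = 0.00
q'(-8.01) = 0.00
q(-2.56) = 0.04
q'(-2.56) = 0.04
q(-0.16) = -0.45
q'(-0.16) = -0.04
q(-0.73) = -0.74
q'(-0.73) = 2.12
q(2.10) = 0.01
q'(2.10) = 0.00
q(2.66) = 0.01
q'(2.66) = -0.00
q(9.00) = 0.00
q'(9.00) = -0.00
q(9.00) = 0.00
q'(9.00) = -0.00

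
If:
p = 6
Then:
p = 6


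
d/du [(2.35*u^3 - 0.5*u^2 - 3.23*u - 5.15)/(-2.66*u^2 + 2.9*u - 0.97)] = (-6.251*u^4 + 13.63*u^3 - 16.8803*u^2 - 26.428*u + 18.0681)/(7.0756*u^4 - 15.428*u^3 + 13.5704*u^2 - 5.626*u + 0.9409)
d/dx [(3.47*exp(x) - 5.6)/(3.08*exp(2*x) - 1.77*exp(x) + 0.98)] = (-10.6876*exp(2*x) + 34.496*exp(x) - 6.5114)*exp(x)/(9.4864*exp(4*x) - 10.9032*exp(3*x) + 9.1697*exp(2*x) - 3.4692*exp(x) + 0.9604)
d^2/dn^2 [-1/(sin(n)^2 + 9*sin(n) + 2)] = (4*sin(n)^4 + 27*sin(n)^3 + 67*sin(n)^2 - 72*sin(n) - 158)/(sin(n)^2 + 9*sin(n) + 2)^3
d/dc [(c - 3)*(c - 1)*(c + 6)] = 3*c^2 + 4*c - 21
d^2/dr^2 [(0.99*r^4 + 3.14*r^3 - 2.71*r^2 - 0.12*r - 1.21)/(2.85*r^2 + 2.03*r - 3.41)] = (16.08255*r^6 + 34.36587*r^5 - 33.249744*r^4 + 6.67020999999986*r^3 - 209.266464*r^2 + 170.073354*r - 98.177002)/(23.149125*r^6 + 49.466025*r^5 - 47.85948*r^4 - 110.005903*r^3 + 57.263448*r^2 + 70.815129*r - 39.651821)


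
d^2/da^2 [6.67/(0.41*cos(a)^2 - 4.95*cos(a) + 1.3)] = (-4.484908*(1 - cos(a)^2)^2 + 40.610295*cos(a)^3 - 151.453689*cos(a)^2 - 124.14204*cos(a) + 324.238038)/(0.41*cos(a)^2 - 4.95*cos(a) + 1.3)^3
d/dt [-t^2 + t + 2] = 1 - 2*t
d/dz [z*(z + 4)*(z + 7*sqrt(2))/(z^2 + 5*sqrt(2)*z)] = (z^2 + 10*sqrt(2)*z - 8*sqrt(2) + 70)/(z^2 + 10*sqrt(2)*z + 50)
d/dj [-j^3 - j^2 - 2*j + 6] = -3*j^2 - 2*j - 2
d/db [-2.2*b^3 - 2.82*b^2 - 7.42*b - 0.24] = -6.6*b^2 - 5.64*b - 7.42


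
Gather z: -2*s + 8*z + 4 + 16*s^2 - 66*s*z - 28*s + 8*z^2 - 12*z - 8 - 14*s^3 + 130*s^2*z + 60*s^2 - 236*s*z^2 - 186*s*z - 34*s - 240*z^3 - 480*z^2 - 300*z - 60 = -14*s^3 + 76*s^2 - 64*s - 240*z^3 + z^2*(-236*s - 472) + z*(130*s^2 - 252*s - 304) - 64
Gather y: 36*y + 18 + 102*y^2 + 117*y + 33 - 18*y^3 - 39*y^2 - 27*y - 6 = -18*y^3 + 63*y^2 + 126*y + 45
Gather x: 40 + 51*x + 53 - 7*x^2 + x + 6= -7*x^2 + 52*x + 99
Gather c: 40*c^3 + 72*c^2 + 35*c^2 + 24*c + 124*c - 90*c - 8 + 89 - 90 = 40*c^3 + 107*c^2 + 58*c - 9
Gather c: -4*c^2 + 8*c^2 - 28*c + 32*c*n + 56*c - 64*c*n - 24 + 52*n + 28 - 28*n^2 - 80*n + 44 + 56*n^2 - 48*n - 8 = 4*c^2 + c*(28 - 32*n) + 28*n^2 - 76*n + 40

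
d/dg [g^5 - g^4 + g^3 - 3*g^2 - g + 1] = 5*g^4 - 4*g^3 + 3*g^2 - 6*g - 1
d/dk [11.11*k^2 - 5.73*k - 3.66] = 22.22*k - 5.73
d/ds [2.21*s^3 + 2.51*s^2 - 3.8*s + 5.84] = 6.63*s^2 + 5.02*s - 3.8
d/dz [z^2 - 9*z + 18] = 2*z - 9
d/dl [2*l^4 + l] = 8*l^3 + 1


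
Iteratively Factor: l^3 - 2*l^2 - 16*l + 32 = (l - 4)*(l^2 + 2*l - 8) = (l - 4)*(l + 4)*(l - 2)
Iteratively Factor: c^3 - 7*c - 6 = (c + 1)*(c^2 - c - 6) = (c + 1)*(c + 2)*(c - 3)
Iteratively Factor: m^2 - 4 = (m - 2)*(m + 2)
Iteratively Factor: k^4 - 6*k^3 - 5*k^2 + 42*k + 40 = (k + 1)*(k^3 - 7*k^2 + 2*k + 40) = (k - 5)*(k + 1)*(k^2 - 2*k - 8) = (k - 5)*(k + 1)*(k + 2)*(k - 4)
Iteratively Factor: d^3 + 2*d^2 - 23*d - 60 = (d + 4)*(d^2 - 2*d - 15) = (d - 5)*(d + 4)*(d + 3)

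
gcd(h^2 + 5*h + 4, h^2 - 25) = 1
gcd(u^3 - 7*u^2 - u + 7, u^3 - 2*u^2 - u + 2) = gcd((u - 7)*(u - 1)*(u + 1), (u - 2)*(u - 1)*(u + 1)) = u^2 - 1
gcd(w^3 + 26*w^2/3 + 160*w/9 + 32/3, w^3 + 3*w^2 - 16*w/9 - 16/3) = w + 4/3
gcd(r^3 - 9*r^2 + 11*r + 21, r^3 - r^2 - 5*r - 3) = r^2 - 2*r - 3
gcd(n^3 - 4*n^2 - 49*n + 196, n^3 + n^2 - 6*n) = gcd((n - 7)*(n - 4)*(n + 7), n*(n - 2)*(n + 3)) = 1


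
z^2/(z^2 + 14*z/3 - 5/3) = 3*z^2/(3*z^2 + 14*z - 5)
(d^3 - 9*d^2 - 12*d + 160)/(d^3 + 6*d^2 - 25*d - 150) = (d^2 - 4*d - 32)/(d^2 + 11*d + 30)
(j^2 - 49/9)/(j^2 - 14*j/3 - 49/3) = (j - 7/3)/(j - 7)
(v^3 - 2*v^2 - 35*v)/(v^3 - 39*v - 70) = v/(v + 2)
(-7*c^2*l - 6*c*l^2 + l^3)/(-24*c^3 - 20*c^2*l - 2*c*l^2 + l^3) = l*(7*c^2 + 6*c*l - l^2)/(24*c^3 + 20*c^2*l + 2*c*l^2 - l^3)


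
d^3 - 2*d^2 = d^2*(d - 2)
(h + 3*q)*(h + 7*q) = h^2 + 10*h*q + 21*q^2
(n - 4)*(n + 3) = n^2 - n - 12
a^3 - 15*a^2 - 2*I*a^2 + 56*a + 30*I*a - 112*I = (a - 8)*(a - 7)*(a - 2*I)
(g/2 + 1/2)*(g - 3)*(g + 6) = g^3/2 + 2*g^2 - 15*g/2 - 9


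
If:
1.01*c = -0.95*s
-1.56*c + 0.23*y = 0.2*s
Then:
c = 0.170703125*y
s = -0.181484375*y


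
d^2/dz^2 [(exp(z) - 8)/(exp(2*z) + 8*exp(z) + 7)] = (exp(4*z) - 40*exp(3*z) - 234*exp(2*z) - 344*exp(z) + 497)*exp(z)/(exp(6*z) + 24*exp(5*z) + 213*exp(4*z) + 848*exp(3*z) + 1491*exp(2*z) + 1176*exp(z) + 343)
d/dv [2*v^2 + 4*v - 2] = 4*v + 4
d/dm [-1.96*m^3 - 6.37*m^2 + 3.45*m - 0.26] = -5.88*m^2 - 12.74*m + 3.45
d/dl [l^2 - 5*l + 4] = 2*l - 5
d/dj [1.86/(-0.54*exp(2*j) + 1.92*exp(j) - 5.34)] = (2.0088*exp(j) - 3.5712)*exp(j)/(0.54*exp(2*j) - 1.92*exp(j) + 5.34)^2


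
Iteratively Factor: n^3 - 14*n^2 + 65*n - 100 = (n - 5)*(n^2 - 9*n + 20) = (n - 5)^2*(n - 4)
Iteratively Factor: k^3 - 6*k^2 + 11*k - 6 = (k - 1)*(k^2 - 5*k + 6) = (k - 3)*(k - 1)*(k - 2)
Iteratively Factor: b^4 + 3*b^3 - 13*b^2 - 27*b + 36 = (b + 4)*(b^3 - b^2 - 9*b + 9) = (b + 3)*(b + 4)*(b^2 - 4*b + 3) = (b - 3)*(b + 3)*(b + 4)*(b - 1)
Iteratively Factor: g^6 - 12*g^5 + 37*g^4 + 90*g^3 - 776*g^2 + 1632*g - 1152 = (g - 4)*(g^5 - 8*g^4 + 5*g^3 + 110*g^2 - 336*g + 288) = (g - 4)*(g + 4)*(g^4 - 12*g^3 + 53*g^2 - 102*g + 72) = (g - 4)*(g - 2)*(g + 4)*(g^3 - 10*g^2 + 33*g - 36) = (g - 4)*(g - 3)*(g - 2)*(g + 4)*(g^2 - 7*g + 12) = (g - 4)*(g - 3)^2*(g - 2)*(g + 4)*(g - 4)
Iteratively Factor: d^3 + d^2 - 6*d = (d - 2)*(d^2 + 3*d) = d*(d - 2)*(d + 3)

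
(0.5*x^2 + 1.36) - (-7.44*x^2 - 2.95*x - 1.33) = 7.94*x^2 + 2.95*x + 2.69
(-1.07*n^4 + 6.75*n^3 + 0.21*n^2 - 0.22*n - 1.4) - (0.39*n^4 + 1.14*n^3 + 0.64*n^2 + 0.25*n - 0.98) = -1.46*n^4 + 5.61*n^3 - 0.43*n^2 - 0.47*n - 0.42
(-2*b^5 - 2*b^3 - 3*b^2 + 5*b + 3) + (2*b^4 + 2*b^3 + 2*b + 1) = -2*b^5 + 2*b^4 - 3*b^2 + 7*b + 4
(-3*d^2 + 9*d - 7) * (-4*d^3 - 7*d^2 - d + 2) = 12*d^5 - 15*d^4 - 32*d^3 + 34*d^2 + 25*d - 14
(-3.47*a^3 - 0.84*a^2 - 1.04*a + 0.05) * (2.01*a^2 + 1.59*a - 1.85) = -6.9747*a^5 - 7.2057*a^4 + 2.9935*a^3 + 0.000899999999999901*a^2 + 2.0035*a - 0.0925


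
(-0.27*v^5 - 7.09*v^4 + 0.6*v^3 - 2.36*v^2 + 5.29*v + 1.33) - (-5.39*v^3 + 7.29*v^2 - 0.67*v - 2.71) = -0.27*v^5 - 7.09*v^4 + 5.99*v^3 - 9.65*v^2 + 5.96*v + 4.04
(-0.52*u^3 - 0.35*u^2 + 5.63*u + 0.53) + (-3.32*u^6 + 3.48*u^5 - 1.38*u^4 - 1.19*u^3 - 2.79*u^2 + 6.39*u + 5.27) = -3.32*u^6 + 3.48*u^5 - 1.38*u^4 - 1.71*u^3 - 3.14*u^2 + 12.02*u + 5.8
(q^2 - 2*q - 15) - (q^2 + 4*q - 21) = 6 - 6*q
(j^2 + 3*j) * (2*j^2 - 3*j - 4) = 2*j^4 + 3*j^3 - 13*j^2 - 12*j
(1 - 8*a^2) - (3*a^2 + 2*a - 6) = -11*a^2 - 2*a + 7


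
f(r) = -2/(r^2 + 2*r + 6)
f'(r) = -2*(-2*r - 2)/(r^2 + 2*r + 6)^2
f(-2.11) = -0.32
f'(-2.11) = -0.11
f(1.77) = -0.16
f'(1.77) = 0.07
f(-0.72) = -0.39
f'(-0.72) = 0.04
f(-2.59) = -0.27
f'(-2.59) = -0.11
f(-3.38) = -0.19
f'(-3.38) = -0.08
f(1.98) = -0.14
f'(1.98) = 0.06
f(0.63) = -0.26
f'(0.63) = 0.11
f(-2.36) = -0.29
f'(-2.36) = -0.12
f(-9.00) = -0.03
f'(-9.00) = -0.00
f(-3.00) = -0.22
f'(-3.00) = -0.10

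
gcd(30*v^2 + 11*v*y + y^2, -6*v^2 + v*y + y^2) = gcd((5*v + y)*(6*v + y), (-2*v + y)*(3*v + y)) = 1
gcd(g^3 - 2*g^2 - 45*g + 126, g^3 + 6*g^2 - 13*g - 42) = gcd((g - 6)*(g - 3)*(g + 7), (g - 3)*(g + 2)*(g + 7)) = g^2 + 4*g - 21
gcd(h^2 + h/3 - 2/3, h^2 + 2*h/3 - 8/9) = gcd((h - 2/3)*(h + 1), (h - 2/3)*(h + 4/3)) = h - 2/3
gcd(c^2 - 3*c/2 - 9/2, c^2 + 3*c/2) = c + 3/2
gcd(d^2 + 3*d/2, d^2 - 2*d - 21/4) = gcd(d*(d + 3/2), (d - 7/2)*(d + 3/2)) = d + 3/2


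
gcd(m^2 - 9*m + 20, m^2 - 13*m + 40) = m - 5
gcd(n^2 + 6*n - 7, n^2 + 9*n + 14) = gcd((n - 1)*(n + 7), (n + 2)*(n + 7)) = n + 7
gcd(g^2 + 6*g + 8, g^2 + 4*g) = g + 4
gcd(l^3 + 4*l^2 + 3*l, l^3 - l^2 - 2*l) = l^2 + l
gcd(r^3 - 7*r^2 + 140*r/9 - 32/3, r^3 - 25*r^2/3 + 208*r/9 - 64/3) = r^2 - 17*r/3 + 8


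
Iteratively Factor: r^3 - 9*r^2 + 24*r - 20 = (r - 2)*(r^2 - 7*r + 10) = (r - 5)*(r - 2)*(r - 2)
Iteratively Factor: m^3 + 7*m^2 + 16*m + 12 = (m + 3)*(m^2 + 4*m + 4) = (m + 2)*(m + 3)*(m + 2)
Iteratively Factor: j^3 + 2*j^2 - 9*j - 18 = (j + 2)*(j^2 - 9) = (j - 3)*(j + 2)*(j + 3)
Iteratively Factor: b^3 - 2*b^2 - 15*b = (b + 3)*(b^2 - 5*b) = (b - 5)*(b + 3)*(b)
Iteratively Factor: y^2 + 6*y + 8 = (y + 2)*(y + 4)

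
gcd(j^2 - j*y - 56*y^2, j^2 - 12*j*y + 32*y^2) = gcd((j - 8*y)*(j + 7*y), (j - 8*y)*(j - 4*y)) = -j + 8*y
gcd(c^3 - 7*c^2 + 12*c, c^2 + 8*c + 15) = 1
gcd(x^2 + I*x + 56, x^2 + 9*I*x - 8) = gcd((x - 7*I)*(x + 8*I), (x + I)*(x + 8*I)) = x + 8*I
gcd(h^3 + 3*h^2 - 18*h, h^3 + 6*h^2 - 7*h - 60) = h - 3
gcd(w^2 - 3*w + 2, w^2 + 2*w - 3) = w - 1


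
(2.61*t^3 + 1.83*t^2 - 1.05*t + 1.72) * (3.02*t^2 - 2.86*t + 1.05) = 7.8822*t^5 - 1.938*t^4 - 5.6643*t^3 + 10.1189*t^2 - 6.0217*t + 1.806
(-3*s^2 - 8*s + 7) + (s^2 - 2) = -2*s^2 - 8*s + 5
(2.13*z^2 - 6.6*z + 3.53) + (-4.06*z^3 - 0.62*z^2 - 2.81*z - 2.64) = -4.06*z^3 + 1.51*z^2 - 9.41*z + 0.89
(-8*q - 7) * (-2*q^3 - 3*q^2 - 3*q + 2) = 16*q^4 + 38*q^3 + 45*q^2 + 5*q - 14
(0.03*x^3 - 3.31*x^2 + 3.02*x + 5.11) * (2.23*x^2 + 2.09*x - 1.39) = 0.0669*x^5 - 7.3186*x^4 - 0.224999999999999*x^3 + 22.308*x^2 + 6.4821*x - 7.1029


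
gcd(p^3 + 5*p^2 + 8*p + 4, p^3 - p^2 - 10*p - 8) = p^2 + 3*p + 2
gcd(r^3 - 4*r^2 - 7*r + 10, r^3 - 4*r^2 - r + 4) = r - 1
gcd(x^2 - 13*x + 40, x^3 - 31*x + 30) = x - 5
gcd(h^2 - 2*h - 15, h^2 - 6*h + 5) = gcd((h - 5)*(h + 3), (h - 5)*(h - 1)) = h - 5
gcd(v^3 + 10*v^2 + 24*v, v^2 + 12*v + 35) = 1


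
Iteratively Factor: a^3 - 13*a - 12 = (a + 1)*(a^2 - a - 12) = (a - 4)*(a + 1)*(a + 3)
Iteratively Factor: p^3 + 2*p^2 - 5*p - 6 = (p - 2)*(p^2 + 4*p + 3) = (p - 2)*(p + 3)*(p + 1)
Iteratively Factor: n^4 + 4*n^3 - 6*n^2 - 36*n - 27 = (n - 3)*(n^3 + 7*n^2 + 15*n + 9) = (n - 3)*(n + 1)*(n^2 + 6*n + 9) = (n - 3)*(n + 1)*(n + 3)*(n + 3)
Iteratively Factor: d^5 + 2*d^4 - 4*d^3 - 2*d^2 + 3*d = (d - 1)*(d^4 + 3*d^3 - d^2 - 3*d) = d*(d - 1)*(d^3 + 3*d^2 - d - 3) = d*(d - 1)^2*(d^2 + 4*d + 3) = d*(d - 1)^2*(d + 1)*(d + 3)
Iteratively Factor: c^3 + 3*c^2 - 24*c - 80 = (c - 5)*(c^2 + 8*c + 16) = (c - 5)*(c + 4)*(c + 4)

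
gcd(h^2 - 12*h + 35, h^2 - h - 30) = 1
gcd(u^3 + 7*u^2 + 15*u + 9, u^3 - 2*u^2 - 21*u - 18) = u^2 + 4*u + 3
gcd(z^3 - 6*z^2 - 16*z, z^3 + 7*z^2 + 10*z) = z^2 + 2*z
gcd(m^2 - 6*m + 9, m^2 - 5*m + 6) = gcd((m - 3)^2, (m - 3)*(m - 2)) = m - 3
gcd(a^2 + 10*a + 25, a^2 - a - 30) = a + 5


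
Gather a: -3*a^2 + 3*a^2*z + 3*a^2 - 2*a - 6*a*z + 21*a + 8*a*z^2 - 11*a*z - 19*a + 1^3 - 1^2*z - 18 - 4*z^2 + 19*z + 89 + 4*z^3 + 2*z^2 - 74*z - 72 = 3*a^2*z + a*(8*z^2 - 17*z) + 4*z^3 - 2*z^2 - 56*z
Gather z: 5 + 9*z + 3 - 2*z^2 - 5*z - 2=-2*z^2 + 4*z + 6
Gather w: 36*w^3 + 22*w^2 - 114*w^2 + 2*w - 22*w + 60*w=36*w^3 - 92*w^2 + 40*w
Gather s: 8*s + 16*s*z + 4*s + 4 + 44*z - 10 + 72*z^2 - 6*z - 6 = s*(16*z + 12) + 72*z^2 + 38*z - 12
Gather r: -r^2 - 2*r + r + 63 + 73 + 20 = -r^2 - r + 156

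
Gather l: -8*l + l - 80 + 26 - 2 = -7*l - 56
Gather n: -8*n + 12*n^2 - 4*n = 12*n^2 - 12*n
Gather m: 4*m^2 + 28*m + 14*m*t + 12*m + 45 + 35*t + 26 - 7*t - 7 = 4*m^2 + m*(14*t + 40) + 28*t + 64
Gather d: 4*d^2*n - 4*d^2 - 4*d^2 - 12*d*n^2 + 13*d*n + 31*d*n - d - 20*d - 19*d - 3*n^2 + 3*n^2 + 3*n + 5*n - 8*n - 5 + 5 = d^2*(4*n - 8) + d*(-12*n^2 + 44*n - 40)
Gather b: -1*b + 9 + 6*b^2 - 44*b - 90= 6*b^2 - 45*b - 81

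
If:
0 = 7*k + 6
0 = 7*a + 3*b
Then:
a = -3*b/7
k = -6/7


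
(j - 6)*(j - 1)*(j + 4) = j^3 - 3*j^2 - 22*j + 24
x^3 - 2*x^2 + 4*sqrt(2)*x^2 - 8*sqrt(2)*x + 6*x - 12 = (x - 2)*(x + sqrt(2))*(x + 3*sqrt(2))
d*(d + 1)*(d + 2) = d^3 + 3*d^2 + 2*d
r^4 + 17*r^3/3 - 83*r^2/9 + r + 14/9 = (r - 1)*(r - 2/3)*(r + 1/3)*(r + 7)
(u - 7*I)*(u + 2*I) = u^2 - 5*I*u + 14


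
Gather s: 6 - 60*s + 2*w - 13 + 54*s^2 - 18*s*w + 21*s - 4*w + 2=54*s^2 + s*(-18*w - 39) - 2*w - 5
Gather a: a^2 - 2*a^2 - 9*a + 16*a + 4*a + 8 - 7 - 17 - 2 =-a^2 + 11*a - 18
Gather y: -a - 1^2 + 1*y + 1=-a + y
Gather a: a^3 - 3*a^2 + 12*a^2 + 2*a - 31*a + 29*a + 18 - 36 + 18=a^3 + 9*a^2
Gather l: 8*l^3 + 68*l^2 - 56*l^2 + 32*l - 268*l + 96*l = 8*l^3 + 12*l^2 - 140*l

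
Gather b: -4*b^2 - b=-4*b^2 - b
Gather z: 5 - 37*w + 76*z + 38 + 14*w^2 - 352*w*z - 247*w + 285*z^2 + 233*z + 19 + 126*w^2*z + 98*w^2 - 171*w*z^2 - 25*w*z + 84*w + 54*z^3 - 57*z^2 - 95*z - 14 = 112*w^2 - 200*w + 54*z^3 + z^2*(228 - 171*w) + z*(126*w^2 - 377*w + 214) + 48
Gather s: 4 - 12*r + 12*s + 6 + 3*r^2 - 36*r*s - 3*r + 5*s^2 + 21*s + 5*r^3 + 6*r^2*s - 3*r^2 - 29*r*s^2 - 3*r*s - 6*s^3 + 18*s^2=5*r^3 - 15*r - 6*s^3 + s^2*(23 - 29*r) + s*(6*r^2 - 39*r + 33) + 10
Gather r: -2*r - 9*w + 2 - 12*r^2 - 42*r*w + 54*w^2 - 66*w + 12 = -12*r^2 + r*(-42*w - 2) + 54*w^2 - 75*w + 14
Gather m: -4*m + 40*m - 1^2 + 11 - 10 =36*m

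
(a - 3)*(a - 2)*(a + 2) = a^3 - 3*a^2 - 4*a + 12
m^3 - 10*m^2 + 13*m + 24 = (m - 8)*(m - 3)*(m + 1)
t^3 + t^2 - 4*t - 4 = (t - 2)*(t + 1)*(t + 2)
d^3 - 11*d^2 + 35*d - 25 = (d - 5)^2*(d - 1)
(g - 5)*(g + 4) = g^2 - g - 20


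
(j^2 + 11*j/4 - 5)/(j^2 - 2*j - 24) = (j - 5/4)/(j - 6)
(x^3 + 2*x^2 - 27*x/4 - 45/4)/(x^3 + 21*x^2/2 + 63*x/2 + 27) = (x - 5/2)/(x + 6)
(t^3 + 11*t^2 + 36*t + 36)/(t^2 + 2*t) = t + 9 + 18/t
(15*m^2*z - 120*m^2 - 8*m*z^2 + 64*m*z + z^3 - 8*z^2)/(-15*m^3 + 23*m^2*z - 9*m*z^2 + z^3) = (z - 8)/(-m + z)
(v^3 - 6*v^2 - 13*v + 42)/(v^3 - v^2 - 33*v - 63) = (v - 2)/(v + 3)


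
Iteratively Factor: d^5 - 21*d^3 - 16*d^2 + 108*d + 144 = (d + 2)*(d^4 - 2*d^3 - 17*d^2 + 18*d + 72) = (d + 2)*(d + 3)*(d^3 - 5*d^2 - 2*d + 24) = (d - 3)*(d + 2)*(d + 3)*(d^2 - 2*d - 8) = (d - 3)*(d + 2)^2*(d + 3)*(d - 4)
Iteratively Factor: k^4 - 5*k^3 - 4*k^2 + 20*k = (k - 5)*(k^3 - 4*k) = (k - 5)*(k + 2)*(k^2 - 2*k) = (k - 5)*(k - 2)*(k + 2)*(k)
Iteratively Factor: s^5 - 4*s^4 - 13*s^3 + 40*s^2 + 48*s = (s + 1)*(s^4 - 5*s^3 - 8*s^2 + 48*s) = (s + 1)*(s + 3)*(s^3 - 8*s^2 + 16*s) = (s - 4)*(s + 1)*(s + 3)*(s^2 - 4*s) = s*(s - 4)*(s + 1)*(s + 3)*(s - 4)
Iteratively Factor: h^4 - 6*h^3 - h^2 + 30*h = (h - 5)*(h^3 - h^2 - 6*h) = (h - 5)*(h - 3)*(h^2 + 2*h) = h*(h - 5)*(h - 3)*(h + 2)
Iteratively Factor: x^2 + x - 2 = (x + 2)*(x - 1)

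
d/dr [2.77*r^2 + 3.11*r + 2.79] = 5.54*r + 3.11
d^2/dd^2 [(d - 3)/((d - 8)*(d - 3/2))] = 4*(4*d^3 - 36*d^2 + 198*d - 483)/(8*d^6 - 228*d^5 + 2454*d^4 - 12331*d^3 + 29448*d^2 - 32832*d + 13824)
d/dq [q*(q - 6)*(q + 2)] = 3*q^2 - 8*q - 12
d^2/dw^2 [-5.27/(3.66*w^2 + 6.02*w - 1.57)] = (141.189624*w^2 + 232.229928*w - 5.27*(7.32*w + 6.02)*(14.64*w + 12.04) - 60.564948)/(3.66*w^2 + 6.02*w - 1.57)^3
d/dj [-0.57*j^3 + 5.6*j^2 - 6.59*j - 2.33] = -1.71*j^2 + 11.2*j - 6.59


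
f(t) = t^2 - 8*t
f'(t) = 2*t - 8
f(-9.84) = 175.55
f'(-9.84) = -27.68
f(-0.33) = 2.75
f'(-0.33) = -8.66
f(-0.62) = 5.34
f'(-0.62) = -9.24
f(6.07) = -11.72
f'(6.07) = 4.14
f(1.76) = -10.98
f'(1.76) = -4.48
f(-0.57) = 4.88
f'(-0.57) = -9.14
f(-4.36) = 53.89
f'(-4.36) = -16.72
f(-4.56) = 57.27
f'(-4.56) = -17.12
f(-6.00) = 84.00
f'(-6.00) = -20.00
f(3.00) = -15.00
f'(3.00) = -2.00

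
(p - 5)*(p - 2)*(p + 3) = p^3 - 4*p^2 - 11*p + 30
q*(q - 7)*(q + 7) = q^3 - 49*q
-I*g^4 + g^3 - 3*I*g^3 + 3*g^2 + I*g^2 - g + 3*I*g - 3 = (g - 1)*(g + 1)*(g + 3)*(-I*g + 1)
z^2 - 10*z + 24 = (z - 6)*(z - 4)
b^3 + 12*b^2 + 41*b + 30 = (b + 1)*(b + 5)*(b + 6)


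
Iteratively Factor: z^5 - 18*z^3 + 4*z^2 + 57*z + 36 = (z + 1)*(z^4 - z^3 - 17*z^2 + 21*z + 36) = (z + 1)^2*(z^3 - 2*z^2 - 15*z + 36) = (z - 3)*(z + 1)^2*(z^2 + z - 12) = (z - 3)*(z + 1)^2*(z + 4)*(z - 3)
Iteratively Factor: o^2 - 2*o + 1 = (o - 1)*(o - 1)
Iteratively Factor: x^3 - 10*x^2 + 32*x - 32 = (x - 4)*(x^2 - 6*x + 8) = (x - 4)*(x - 2)*(x - 4)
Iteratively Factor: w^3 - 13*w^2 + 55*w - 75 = (w - 5)*(w^2 - 8*w + 15) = (w - 5)*(w - 3)*(w - 5)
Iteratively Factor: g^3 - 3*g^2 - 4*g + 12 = (g - 3)*(g^2 - 4) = (g - 3)*(g - 2)*(g + 2)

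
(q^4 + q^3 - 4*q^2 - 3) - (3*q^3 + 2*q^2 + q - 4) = q^4 - 2*q^3 - 6*q^2 - q + 1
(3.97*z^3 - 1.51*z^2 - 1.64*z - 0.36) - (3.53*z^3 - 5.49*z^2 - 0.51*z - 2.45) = 0.44*z^3 + 3.98*z^2 - 1.13*z + 2.09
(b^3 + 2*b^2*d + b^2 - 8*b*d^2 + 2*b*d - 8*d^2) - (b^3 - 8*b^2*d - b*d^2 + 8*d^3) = 10*b^2*d + b^2 - 7*b*d^2 + 2*b*d - 8*d^3 - 8*d^2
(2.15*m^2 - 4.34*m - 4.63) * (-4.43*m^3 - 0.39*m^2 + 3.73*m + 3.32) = -9.5245*m^5 + 18.3877*m^4 + 30.223*m^3 - 7.2445*m^2 - 31.6787*m - 15.3716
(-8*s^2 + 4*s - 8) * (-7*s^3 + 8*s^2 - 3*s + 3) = 56*s^5 - 92*s^4 + 112*s^3 - 100*s^2 + 36*s - 24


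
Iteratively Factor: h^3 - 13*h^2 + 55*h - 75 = (h - 5)*(h^2 - 8*h + 15) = (h - 5)^2*(h - 3)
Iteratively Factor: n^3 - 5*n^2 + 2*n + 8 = (n - 4)*(n^2 - n - 2) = (n - 4)*(n + 1)*(n - 2)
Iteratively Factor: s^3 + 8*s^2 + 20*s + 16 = (s + 4)*(s^2 + 4*s + 4) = (s + 2)*(s + 4)*(s + 2)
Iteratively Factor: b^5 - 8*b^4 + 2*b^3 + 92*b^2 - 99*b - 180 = (b + 3)*(b^4 - 11*b^3 + 35*b^2 - 13*b - 60) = (b - 3)*(b + 3)*(b^3 - 8*b^2 + 11*b + 20) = (b - 3)*(b + 1)*(b + 3)*(b^2 - 9*b + 20) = (b - 4)*(b - 3)*(b + 1)*(b + 3)*(b - 5)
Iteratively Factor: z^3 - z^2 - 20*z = (z + 4)*(z^2 - 5*z) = (z - 5)*(z + 4)*(z)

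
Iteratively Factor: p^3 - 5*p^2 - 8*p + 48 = (p - 4)*(p^2 - p - 12) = (p - 4)*(p + 3)*(p - 4)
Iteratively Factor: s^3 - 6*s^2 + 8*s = (s - 2)*(s^2 - 4*s) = s*(s - 2)*(s - 4)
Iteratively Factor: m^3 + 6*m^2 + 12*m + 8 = (m + 2)*(m^2 + 4*m + 4) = (m + 2)^2*(m + 2)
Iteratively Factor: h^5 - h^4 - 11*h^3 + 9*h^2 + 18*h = (h + 3)*(h^4 - 4*h^3 + h^2 + 6*h) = h*(h + 3)*(h^3 - 4*h^2 + h + 6) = h*(h - 3)*(h + 3)*(h^2 - h - 2) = h*(h - 3)*(h - 2)*(h + 3)*(h + 1)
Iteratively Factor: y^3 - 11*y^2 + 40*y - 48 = (y - 4)*(y^2 - 7*y + 12) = (y - 4)^2*(y - 3)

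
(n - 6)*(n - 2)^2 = n^3 - 10*n^2 + 28*n - 24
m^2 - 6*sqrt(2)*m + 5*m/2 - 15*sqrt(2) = (m + 5/2)*(m - 6*sqrt(2))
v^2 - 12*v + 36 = (v - 6)^2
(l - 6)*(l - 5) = l^2 - 11*l + 30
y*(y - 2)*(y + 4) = y^3 + 2*y^2 - 8*y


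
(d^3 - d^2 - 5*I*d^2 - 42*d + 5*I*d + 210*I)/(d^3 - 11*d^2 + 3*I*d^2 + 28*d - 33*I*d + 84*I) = (d^2 + d*(6 - 5*I) - 30*I)/(d^2 + d*(-4 + 3*I) - 12*I)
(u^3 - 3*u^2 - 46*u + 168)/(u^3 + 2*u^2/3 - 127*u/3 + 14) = 3*(u - 4)/(3*u - 1)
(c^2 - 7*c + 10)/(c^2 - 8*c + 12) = (c - 5)/(c - 6)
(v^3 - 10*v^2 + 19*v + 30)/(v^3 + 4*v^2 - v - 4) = (v^2 - 11*v + 30)/(v^2 + 3*v - 4)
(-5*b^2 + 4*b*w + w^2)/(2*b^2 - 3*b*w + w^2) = (5*b + w)/(-2*b + w)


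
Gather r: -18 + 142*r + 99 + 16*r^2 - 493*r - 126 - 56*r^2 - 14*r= -40*r^2 - 365*r - 45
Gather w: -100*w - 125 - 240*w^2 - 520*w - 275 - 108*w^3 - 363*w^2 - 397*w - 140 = -108*w^3 - 603*w^2 - 1017*w - 540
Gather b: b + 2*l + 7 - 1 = b + 2*l + 6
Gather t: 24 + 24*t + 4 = 24*t + 28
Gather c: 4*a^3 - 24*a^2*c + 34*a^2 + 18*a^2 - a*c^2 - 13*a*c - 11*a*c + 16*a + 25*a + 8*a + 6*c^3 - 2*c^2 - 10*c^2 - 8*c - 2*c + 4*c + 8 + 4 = 4*a^3 + 52*a^2 + 49*a + 6*c^3 + c^2*(-a - 12) + c*(-24*a^2 - 24*a - 6) + 12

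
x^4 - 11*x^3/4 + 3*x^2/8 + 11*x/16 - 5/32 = (x - 5/2)*(x - 1/2)*(x - 1/4)*(x + 1/2)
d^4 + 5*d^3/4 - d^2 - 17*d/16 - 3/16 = (d - 1)*(d + 1/4)*(d + 1/2)*(d + 3/2)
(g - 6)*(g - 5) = g^2 - 11*g + 30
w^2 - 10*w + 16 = (w - 8)*(w - 2)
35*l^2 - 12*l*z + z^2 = (-7*l + z)*(-5*l + z)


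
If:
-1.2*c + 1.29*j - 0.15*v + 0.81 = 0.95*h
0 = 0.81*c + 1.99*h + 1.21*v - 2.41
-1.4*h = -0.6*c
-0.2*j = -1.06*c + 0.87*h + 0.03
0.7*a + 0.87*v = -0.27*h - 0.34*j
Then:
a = -2.39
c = -0.10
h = -0.04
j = -0.51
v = 2.14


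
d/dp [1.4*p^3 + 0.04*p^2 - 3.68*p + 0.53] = 4.2*p^2 + 0.08*p - 3.68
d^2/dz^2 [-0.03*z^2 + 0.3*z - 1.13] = -0.0600000000000000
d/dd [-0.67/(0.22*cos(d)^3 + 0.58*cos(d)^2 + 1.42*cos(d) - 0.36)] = (0.4422*sin(d)^2 - 0.7772*cos(d) - 1.3936)*sin(d)/(0.22*cos(d)^3 + 0.58*cos(d)^2 + 1.42*cos(d) - 0.36)^2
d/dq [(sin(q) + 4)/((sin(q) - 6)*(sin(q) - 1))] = (-8*sin(q) + cos(q)^2 + 33)*cos(q)/((sin(q) - 6)^2*(sin(q) - 1)^2)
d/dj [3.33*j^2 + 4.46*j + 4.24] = 6.66*j + 4.46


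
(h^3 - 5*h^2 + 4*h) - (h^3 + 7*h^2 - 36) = -12*h^2 + 4*h + 36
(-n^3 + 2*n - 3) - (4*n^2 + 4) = -n^3 - 4*n^2 + 2*n - 7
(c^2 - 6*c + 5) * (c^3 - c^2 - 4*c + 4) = c^5 - 7*c^4 + 7*c^3 + 23*c^2 - 44*c + 20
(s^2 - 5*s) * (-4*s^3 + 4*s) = -4*s^5 + 20*s^4 + 4*s^3 - 20*s^2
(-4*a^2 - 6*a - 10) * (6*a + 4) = -24*a^3 - 52*a^2 - 84*a - 40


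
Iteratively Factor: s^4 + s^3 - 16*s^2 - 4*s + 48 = (s + 4)*(s^3 - 3*s^2 - 4*s + 12) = (s - 2)*(s + 4)*(s^2 - s - 6) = (s - 3)*(s - 2)*(s + 4)*(s + 2)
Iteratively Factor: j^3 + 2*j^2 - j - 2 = (j - 1)*(j^2 + 3*j + 2) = (j - 1)*(j + 2)*(j + 1)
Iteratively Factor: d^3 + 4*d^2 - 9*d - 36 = (d + 4)*(d^2 - 9) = (d - 3)*(d + 4)*(d + 3)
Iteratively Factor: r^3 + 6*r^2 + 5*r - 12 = (r + 4)*(r^2 + 2*r - 3) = (r - 1)*(r + 4)*(r + 3)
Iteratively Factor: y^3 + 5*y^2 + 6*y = (y)*(y^2 + 5*y + 6) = y*(y + 3)*(y + 2)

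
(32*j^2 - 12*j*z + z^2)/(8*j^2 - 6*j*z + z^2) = (-8*j + z)/(-2*j + z)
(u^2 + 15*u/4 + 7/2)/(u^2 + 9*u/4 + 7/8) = 2*(u + 2)/(2*u + 1)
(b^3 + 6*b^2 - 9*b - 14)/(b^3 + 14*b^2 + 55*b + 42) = (b - 2)/(b + 6)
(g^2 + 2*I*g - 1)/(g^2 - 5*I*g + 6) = (g + I)/(g - 6*I)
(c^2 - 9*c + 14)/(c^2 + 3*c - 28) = (c^2 - 9*c + 14)/(c^2 + 3*c - 28)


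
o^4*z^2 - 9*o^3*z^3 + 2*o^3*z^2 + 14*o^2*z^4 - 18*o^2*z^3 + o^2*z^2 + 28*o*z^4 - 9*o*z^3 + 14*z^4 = (o - 7*z)*(o - 2*z)*(o*z + z)^2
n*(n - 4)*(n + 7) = n^3 + 3*n^2 - 28*n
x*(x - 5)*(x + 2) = x^3 - 3*x^2 - 10*x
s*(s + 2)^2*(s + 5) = s^4 + 9*s^3 + 24*s^2 + 20*s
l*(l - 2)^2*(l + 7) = l^4 + 3*l^3 - 24*l^2 + 28*l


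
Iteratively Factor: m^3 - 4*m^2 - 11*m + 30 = (m - 2)*(m^2 - 2*m - 15) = (m - 5)*(m - 2)*(m + 3)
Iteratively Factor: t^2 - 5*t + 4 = (t - 4)*(t - 1)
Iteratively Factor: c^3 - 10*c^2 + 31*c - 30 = (c - 3)*(c^2 - 7*c + 10) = (c - 5)*(c - 3)*(c - 2)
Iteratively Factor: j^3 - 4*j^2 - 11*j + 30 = (j + 3)*(j^2 - 7*j + 10) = (j - 2)*(j + 3)*(j - 5)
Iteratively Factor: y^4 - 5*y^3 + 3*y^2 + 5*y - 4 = (y - 1)*(y^3 - 4*y^2 - y + 4) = (y - 4)*(y - 1)*(y^2 - 1) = (y - 4)*(y - 1)^2*(y + 1)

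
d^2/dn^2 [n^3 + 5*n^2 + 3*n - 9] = 6*n + 10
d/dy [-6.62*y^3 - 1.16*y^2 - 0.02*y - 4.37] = -19.86*y^2 - 2.32*y - 0.02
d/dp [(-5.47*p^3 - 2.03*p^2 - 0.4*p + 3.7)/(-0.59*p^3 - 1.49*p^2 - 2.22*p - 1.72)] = (6.9526*p^4 + 23.8148*p^3 + 38.6848*p^2 + 18.0092*p + 8.902)/(0.3481*p^6 + 1.7582*p^5 + 4.8397*p^4 + 8.6452*p^3 + 10.054*p^2 + 7.6368*p + 2.9584)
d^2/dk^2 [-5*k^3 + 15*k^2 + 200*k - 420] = 30 - 30*k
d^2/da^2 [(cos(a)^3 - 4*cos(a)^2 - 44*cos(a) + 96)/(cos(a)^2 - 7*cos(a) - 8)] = -(sin(a)^4 + 10*sin(a)^2 + 73*cos(a)/4 + 3*cos(3*a)/4 + 19)/(cos(a) + 1)^3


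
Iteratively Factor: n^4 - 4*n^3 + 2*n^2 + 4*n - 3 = (n - 1)*(n^3 - 3*n^2 - n + 3) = (n - 3)*(n - 1)*(n^2 - 1) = (n - 3)*(n - 1)*(n + 1)*(n - 1)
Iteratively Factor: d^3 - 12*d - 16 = (d + 2)*(d^2 - 2*d - 8) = (d + 2)^2*(d - 4)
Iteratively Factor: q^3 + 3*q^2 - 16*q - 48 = (q + 3)*(q^2 - 16) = (q + 3)*(q + 4)*(q - 4)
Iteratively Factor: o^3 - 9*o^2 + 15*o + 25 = (o - 5)*(o^2 - 4*o - 5) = (o - 5)^2*(o + 1)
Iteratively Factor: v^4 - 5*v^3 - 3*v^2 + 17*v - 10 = (v - 5)*(v^3 - 3*v + 2) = (v - 5)*(v - 1)*(v^2 + v - 2) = (v - 5)*(v - 1)^2*(v + 2)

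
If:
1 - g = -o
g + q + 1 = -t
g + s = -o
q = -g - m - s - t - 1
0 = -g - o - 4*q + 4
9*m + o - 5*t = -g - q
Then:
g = -5/44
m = -27/22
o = -49/44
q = 115/88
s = 27/22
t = -193/88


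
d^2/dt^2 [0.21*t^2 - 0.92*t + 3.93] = 0.420000000000000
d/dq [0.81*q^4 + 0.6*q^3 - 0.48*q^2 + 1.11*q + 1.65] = 3.24*q^3 + 1.8*q^2 - 0.96*q + 1.11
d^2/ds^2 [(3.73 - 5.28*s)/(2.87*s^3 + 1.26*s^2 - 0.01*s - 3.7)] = (-260.944992*s^5 + 254.122428*s^4 + 198.746688*s^3 - 637.931658*s^2 + 89.679072*s + 35.169986)/(23.639903*s^9 + 31.135482*s^8 + 13.422129*s^7 - 89.646186*s^6 - 80.326407*s^5 - 16.984842*s^4 + 118.150619*s^3 + 51.74709*s^2 - 0.4107*s - 50.653)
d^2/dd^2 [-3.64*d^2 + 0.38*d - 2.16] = -7.28000000000000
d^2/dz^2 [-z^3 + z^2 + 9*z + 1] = 2 - 6*z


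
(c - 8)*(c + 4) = c^2 - 4*c - 32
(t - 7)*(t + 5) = t^2 - 2*t - 35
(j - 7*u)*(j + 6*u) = j^2 - j*u - 42*u^2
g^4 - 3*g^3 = g^3*(g - 3)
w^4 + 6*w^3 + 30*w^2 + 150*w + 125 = (w + 1)*(w + 5)*(w - 5*I)*(w + 5*I)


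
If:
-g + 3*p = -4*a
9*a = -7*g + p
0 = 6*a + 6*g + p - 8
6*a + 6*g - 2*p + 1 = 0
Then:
No Solution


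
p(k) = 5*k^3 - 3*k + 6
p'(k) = 15*k^2 - 3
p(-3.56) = -208.91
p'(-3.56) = 187.10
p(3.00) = 132.00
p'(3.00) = 132.00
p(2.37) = 65.45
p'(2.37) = 81.25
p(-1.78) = -16.86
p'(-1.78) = 44.53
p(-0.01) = 6.03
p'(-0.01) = -3.00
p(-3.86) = -269.98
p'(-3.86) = 220.49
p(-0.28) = 6.73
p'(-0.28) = -1.82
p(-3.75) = -246.42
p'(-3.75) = 207.94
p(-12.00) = -8598.00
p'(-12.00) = 2157.00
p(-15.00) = -16824.00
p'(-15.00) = 3372.00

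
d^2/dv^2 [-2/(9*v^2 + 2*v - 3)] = 4*(81*v^2 + 18*v - 4*(9*v + 1)^2 - 27)/(9*v^2 + 2*v - 3)^3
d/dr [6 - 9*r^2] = -18*r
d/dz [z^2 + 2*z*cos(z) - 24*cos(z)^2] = -2*z*sin(z) + 2*z + 24*sin(2*z) + 2*cos(z)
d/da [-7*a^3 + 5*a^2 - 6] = a*(10 - 21*a)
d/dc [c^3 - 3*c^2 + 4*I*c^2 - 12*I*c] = 3*c^2 + c*(-6 + 8*I) - 12*I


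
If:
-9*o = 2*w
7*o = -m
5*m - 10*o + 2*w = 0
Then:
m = 0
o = 0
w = 0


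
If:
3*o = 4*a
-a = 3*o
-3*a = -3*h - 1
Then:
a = 0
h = -1/3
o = 0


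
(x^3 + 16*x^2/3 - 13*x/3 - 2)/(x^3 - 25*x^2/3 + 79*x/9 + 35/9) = 3*(x^2 + 5*x - 6)/(3*x^2 - 26*x + 35)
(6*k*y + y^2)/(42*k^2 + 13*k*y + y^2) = y/(7*k + y)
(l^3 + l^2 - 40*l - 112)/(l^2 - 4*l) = (l^3 + l^2 - 40*l - 112)/(l*(l - 4))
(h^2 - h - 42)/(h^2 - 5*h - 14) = (h + 6)/(h + 2)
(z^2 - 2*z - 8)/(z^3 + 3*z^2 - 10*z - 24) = (z - 4)/(z^2 + z - 12)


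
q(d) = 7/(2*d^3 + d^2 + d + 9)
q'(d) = 7*(-6*d^2 - 2*d - 1)/(2*d^3 + d^2 + d + 9)^2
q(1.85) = 0.26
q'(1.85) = -0.24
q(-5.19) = -0.03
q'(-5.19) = -0.02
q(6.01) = 0.01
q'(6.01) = -0.01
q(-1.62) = 4.66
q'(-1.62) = -41.94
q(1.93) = 0.24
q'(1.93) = -0.23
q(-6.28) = -0.02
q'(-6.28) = -0.01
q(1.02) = 0.53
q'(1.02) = -0.37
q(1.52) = 0.35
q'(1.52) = -0.32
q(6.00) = 0.01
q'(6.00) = -0.00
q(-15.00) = 0.00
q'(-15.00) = 0.00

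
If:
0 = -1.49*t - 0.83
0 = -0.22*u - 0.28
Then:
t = -0.56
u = -1.27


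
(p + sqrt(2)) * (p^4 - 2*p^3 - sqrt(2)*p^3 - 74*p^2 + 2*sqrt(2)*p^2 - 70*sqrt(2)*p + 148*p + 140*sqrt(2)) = p^5 - 2*p^4 - 76*p^3 - 144*sqrt(2)*p^2 + 152*p^2 - 140*p + 288*sqrt(2)*p + 280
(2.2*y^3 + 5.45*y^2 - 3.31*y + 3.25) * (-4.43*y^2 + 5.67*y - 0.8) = -9.746*y^5 - 11.6695*y^4 + 43.8048*y^3 - 37.5252*y^2 + 21.0755*y - 2.6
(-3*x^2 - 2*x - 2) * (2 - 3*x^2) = 9*x^4 + 6*x^3 - 4*x - 4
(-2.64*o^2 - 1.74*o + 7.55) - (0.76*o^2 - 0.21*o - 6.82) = -3.4*o^2 - 1.53*o + 14.37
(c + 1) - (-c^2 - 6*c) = c^2 + 7*c + 1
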